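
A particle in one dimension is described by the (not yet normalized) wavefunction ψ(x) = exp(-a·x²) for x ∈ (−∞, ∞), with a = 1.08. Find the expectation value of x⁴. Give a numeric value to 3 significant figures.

0.161

⟨x⁴⟩ = ∫ x⁴·|ψ|² dx / ∫|ψ|² dx (integrals over the domain).
Gaussian moments: ∫x^(2j)·e^(−2ax²) dx = (2j−1)!!/(4a)^j · √(π/(2a)), odd powers integrate to 0; here √(π/(2a)) = 1.2060.
State is unnormalized: ∫|ψ|² dx = 1.2060, and ∫ψ*·x⁴·ψ dx = 0.19387, so ⟨x⁴⟩ = 0.19387 / 1.2060.
⟨x⁴⟩ = 0.16075.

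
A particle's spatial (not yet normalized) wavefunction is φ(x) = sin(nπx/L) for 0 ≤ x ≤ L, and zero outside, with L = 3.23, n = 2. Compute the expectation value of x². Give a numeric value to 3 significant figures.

⟨x²⟩ = ∫ x²·|φ|² dx / ∫|φ|² dx (integrals over the domain).
With sin²θ = (1 − cos2θ)/2 on 0 ≤ x ≤ L: ∫sin²(nπx/L) dx = L/2, ∫x·sin²(nπx/L) dx = L²/4, ∫x²·sin²(nπx/L) dx = L³·(1/6 − 1/(4n²π²)); higher powers xᵏ the same way, integrating xᵏ·cos(2nπx/L) by parts.
State is unnormalized: ∫|φ|² dx = 1.6150, and ∫φ*·x²·φ dx = 5.4030, so ⟨x²⟩ = 5.4030 / 1.6150.
⟨x²⟩ = 3.3455.

3.35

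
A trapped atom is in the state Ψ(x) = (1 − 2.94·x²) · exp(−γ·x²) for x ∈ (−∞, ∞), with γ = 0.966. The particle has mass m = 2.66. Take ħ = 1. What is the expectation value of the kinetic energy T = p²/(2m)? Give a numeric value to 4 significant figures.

T = −(ħ²/2m) d²/dx², so ⟨T⟩ = −(ħ²/2m) ∫ Ψ*·Ψ'' dx / ∫|Ψ|² dx; with m = 2.66.
Expand each integrand as polynomial × e^(−2γx²) and use ∫x^(2j)·e^(−2γx²) dx = (2j−1)!!/(4γ)^j · √(π/(2γ)), odd powers → 0; here √(π/(2γ)) = 1.2752. Differentiate with the product rule, d/dx e^(−γx²) = −2γx·e^(−γx²).
State is unnormalized: ∫|Ψ|² dx = 1.5494, and ∫Ψ*·(−ħ²/2m · Ψ'') dx = 1.5222, so ⟨T⟩ = 1.5222 / 1.5494.
⟨T⟩ = 0.98248.

0.9825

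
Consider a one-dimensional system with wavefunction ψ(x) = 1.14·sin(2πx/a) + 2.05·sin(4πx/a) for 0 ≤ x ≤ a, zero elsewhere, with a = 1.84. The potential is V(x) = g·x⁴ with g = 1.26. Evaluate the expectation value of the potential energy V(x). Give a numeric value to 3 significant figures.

3.65

⟨V⟩ = ∫ V(x)·|ψ|² dx / ∫|ψ|² dx.
On 0 ≤ x ≤ a (j ≠ l): ∫sin²(jπx/a) dx = a/2, ∫sin(jπx/a)·sin(lπx/a) dx = 0; diagonal moments ∫x·sin²(jπx/a) dx = a²/4, ∫x²·sin²(jπx/a) dx = a³·(1/6 − 1/(4j²π²)); cross terms ∫x·sin(jπx/a)·sin(lπx/a) dx = 0 for j + l even and −4jla²/(π²(j² − l²)²) for j + l odd, ∫x²·sin(jπx/a)·sin(lπx/a) dx = (−1)^(j+l)·4jla³/(π²(j² − l²)²); higher powers the same way via product-to-sum and parts.
State is unnormalized: ∫|ψ|² dx = 5.0619, and ∫ψ*·V(x)·ψ dx = 18.499, so ⟨V⟩ = 18.499 / 5.0619.
⟨V⟩ = 3.6546.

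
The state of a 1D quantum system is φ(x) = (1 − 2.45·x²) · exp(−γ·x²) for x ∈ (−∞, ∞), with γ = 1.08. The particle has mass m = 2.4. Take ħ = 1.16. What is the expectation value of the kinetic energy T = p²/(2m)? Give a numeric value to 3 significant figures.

T = −(ħ²/2m) d²/dx², so ⟨T⟩ = −(ħ²/2m) ∫ φ*·φ'' dx / ∫|φ|² dx; with m = 2.4.
Expand each integrand as polynomial × e^(−2γx²) and use ∫x^(2j)·e^(−2γx²) dx = (2j−1)!!/(4γ)^j · √(π/(2γ)), odd powers → 0; here √(π/(2γ)) = 1.2060. Differentiate with the product rule, d/dx e^(−γx²) = −2γx·e^(−γx²).
State is unnormalized: ∫|φ|² dx = 1.0018, and ∫φ*·(−ħ²/2m · φ'') dx = 1.6014, so ⟨T⟩ = 1.6014 / 1.0018.
⟨T⟩ = 1.5985.

1.60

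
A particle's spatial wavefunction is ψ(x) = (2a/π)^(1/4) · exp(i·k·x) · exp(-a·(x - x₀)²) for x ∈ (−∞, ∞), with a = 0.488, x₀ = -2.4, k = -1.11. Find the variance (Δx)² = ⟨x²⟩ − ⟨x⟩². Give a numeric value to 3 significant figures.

Compute ⟨x⟩ and ⟨x²⟩ separately, then (Δx)² = ⟨x²⟩ − ⟨x⟩².
Gaussian moments (u = x − x₀): ∫u^(2j)·e^(−2au²) du = (2j−1)!!/(4a)^j · √(π/(2a)), odd powers integrate to 0; here √(π/(2a)) = 1.7941.
⟨x⟩ = -2.4000 and ⟨x²⟩ = 6.2723.
(Δx)² = 6.2723 − (-2.4000)² = 0.51230.

0.512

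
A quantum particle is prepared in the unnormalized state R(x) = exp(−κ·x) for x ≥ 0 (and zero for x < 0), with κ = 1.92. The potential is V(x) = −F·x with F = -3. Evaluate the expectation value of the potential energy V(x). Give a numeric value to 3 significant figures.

0.781

⟨V⟩ = ∫ V(x)·|R|² dx / ∫|R|² dx.
Every integrand reduces to terms xʲ·e^(−2κx) on [0, ∞); use ∫₀^∞ xʲ·e^(−2κx) dx = j!/(2κ)^(j+1).
State is unnormalized: ∫|R|² dx = 0.26042, and ∫R*·V(x)·R dx = 0.20345, so ⟨V⟩ = 0.20345 / 0.26042.
⟨V⟩ = 0.78125.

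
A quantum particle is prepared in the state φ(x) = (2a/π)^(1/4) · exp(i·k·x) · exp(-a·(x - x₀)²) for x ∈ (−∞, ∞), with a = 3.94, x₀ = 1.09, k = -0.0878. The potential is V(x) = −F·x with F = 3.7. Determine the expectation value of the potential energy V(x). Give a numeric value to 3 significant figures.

-4.03

⟨V⟩ = ∫ V(x)·|φ|² dx.
Gaussian moments (u = x − x₀): ∫u^(2j)·e^(−2au²) du = (2j−1)!!/(4a)^j · √(π/(2a)), odd powers integrate to 0; here √(π/(2a)) = 0.63141.
⟨V⟩ = -4.0330.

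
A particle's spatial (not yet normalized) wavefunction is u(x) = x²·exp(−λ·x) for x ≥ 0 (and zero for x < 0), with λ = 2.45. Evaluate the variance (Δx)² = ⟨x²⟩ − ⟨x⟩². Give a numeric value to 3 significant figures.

0.208

Compute ⟨x⟩ and ⟨x²⟩ separately, then (Δx)² = ⟨x²⟩ − ⟨x⟩².
Every integrand reduces to terms xʲ·e^(−2λx) on [0, ∞); use ∫₀^∞ xʲ·e^(−2λx) dx = j!/(2λ)^(j+1).
Normalization: ∫|u|² dx = 0.0084963.
⟨x⟩ = 1.0204 and ⟨x²⟩ = 1.2495.
(Δx)² = 1.2495 − (1.0204)² = 0.20825.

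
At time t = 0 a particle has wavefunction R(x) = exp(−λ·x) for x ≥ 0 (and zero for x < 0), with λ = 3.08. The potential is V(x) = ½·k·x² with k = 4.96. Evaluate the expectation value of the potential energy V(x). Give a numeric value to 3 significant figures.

⟨V⟩ = ∫ V(x)·|R|² dx / ∫|R|² dx.
Every integrand reduces to terms xʲ·e^(−2λx) on [0, ∞); use ∫₀^∞ xʲ·e^(−2λx) dx = j!/(2λ)^(j+1).
State is unnormalized: ∫|R|² dx = 0.16234, and ∫R*·V(x)·R dx = 0.021220, so ⟨V⟩ = 0.021220 / 0.16234.
⟨V⟩ = 0.13071.

0.131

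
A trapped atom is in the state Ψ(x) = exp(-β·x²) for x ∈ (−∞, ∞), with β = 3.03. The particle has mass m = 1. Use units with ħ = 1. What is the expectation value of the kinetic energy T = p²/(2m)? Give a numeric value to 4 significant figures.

1.515

T = −(ħ²/2m) d²/dx², so ⟨T⟩ = −(ħ²/2m) ∫ Ψ*·Ψ'' dx / ∫|Ψ|² dx; with m = 1.
Gaussian moments: ∫x^(2j)·e^(−2βx²) dx = (2j−1)!!/(4β)^j · √(π/(2β)), odd powers integrate to 0; here √(π/(2β)) = 0.72001. Derivatives: d/dx e^(−βx²) = −2βx·e^(−βx²), d²/dx² e^(−βx²) = (4β²x² − 2β)·e^(−βx²).
State is unnormalized: ∫|Ψ|² dx = 0.72001, and ∫Ψ*·(−ħ²/2m · Ψ'') dx = 1.0908, so ⟨T⟩ = 1.0908 / 0.72001.
⟨T⟩ = 1.5150.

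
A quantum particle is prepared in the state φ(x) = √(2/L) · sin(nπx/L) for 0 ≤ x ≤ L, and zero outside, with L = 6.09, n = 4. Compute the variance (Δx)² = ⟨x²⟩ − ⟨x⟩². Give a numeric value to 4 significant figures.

2.973

Compute ⟨x⟩ and ⟨x²⟩ separately, then (Δx)² = ⟨x²⟩ − ⟨x⟩².
With sin²θ = (1 − cos2θ)/2 on 0 ≤ x ≤ L: ∫sin²(nπx/L) dx = L/2, ∫x·sin²(nπx/L) dx = L²/4, ∫x²·sin²(nπx/L) dx = L³·(1/6 − 1/(4n²π²)); higher powers xᵏ the same way, integrating xᵏ·cos(2nπx/L) by parts.
⟨x⟩ = 3.0450 and ⟨x²⟩ = 12.245.
(Δx)² = 12.245 − (3.0450)² = 2.9732.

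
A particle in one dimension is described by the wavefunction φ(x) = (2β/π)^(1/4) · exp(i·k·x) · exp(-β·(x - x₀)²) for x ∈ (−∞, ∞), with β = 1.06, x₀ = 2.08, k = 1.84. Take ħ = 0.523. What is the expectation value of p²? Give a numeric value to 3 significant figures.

p² φ = −ħ² d²φ/dx²; ⟨p²⟩ = −ħ² ∫ φ*·φ'' dx.
Gaussian moments (u = x − x₀): ∫u^(2j)·e^(−2βu²) du = (2j−1)!!/(4β)^j · √(π/(2β)), odd powers integrate to 0; here √(π/(2β)) = 1.2173. Derivatives: φ′ = (ik − 2βu)·φ, φ″ = ((ik − 2βu)² − 2β)·φ; the odd-in-u pieces drop out.
⟨p²⟩ = 1.2160.

1.22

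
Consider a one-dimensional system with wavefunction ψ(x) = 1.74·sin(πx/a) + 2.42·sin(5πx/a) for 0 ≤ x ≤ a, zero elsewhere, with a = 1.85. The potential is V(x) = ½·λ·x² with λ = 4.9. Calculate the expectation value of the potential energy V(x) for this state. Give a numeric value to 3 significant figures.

⟨V⟩ = ∫ V(x)·|ψ|² dx / ∫|ψ|² dx.
On 0 ≤ x ≤ a (j ≠ l): ∫sin²(jπx/a) dx = a/2, ∫sin(jπx/a)·sin(lπx/a) dx = 0; diagonal moments ∫x·sin²(jπx/a) dx = a²/4, ∫x²·sin²(jπx/a) dx = a³·(1/6 − 1/(4j²π²)); cross terms ∫x·sin(jπx/a)·sin(lπx/a) dx = 0 for j + l even and −4jla²/(π²(j² − l²)²) for j + l odd, ∫x²·sin(jπx/a)·sin(lπx/a) dx = (−1)^(j+l)·4jla³/(π²(j² − l²)²); higher powers the same way via product-to-sum and parts.
State is unnormalized: ∫|ψ|² dx = 8.2177, and ∫ψ*·V(x)·ψ dx = 22.147, so ⟨V⟩ = 22.147 / 8.2177.
⟨V⟩ = 2.6950.

2.70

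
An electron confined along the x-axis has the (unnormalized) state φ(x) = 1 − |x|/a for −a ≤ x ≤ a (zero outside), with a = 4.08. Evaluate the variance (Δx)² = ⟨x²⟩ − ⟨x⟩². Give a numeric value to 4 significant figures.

1.665

Compute ⟨x⟩ and ⟨x²⟩ separately, then (Δx)² = ⟨x²⟩ − ⟨x⟩².
φ is even, so ∫ over [−a, a] = 2∫₀ᵃ with φ = 1 − x/a there: ∫₀ᵃ (1 − x/a)² dx = a/3, ∫₀ᵃ x²(1 − x/a)² dx = a³/30, ∫₀ᵃ x⁴(1 − x/a)² dx = a⁵/105.
Normalization: ∫|φ|² dx = 2.7200.
⟨x⟩ = 0.0000 and ⟨x²⟩ = 1.6646.
(Δx)² = 1.6646 − (0.0000)² = 1.6646.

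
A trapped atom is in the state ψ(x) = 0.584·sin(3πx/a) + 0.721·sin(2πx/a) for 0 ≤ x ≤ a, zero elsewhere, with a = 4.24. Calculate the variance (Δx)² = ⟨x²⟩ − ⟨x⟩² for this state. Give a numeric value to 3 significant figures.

0.670

Compute ⟨x⟩ and ⟨x²⟩ separately, then (Δx)² = ⟨x²⟩ − ⟨x⟩².
On 0 ≤ x ≤ a (j ≠ l): ∫sin²(jπx/a) dx = a/2, ∫sin(jπx/a)·sin(lπx/a) dx = 0; diagonal moments ∫x·sin²(jπx/a) dx = a²/4, ∫x²·sin²(jπx/a) dx = a³·(1/6 − 1/(4j²π²)); cross terms ∫x·sin(jπx/a)·sin(lπx/a) dx = 0 for j + l even and −4jla²/(π²(j² − l²)²) for j + l odd, ∫x²·sin(jπx/a)·sin(lπx/a) dx = (−1)^(j+l)·4jla³/(π²(j² − l²)²); higher powers the same way via product-to-sum and parts.
Normalization: ∫|ψ|² dx = 1.8251.
⟨x⟩ = 1.3131 and ⟨x²⟩ = 2.3939.
(Δx)² = 2.3939 − (1.3131)² = 0.66955.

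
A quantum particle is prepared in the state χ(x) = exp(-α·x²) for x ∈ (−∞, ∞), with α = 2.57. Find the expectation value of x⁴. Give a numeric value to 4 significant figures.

⟨x⁴⟩ = ∫ x⁴·|χ|² dx / ∫|χ|² dx (integrals over the domain).
Gaussian moments: ∫x^(2j)·e^(−2αx²) dx = (2j−1)!!/(4α)^j · √(π/(2α)), odd powers integrate to 0; here √(π/(2α)) = 0.78180.
State is unnormalized: ∫|χ|² dx = 0.78180, and ∫χ*·x⁴·χ dx = 0.022194, so ⟨x⁴⟩ = 0.022194 / 0.78180.
⟨x⁴⟩ = 0.028388.

0.02839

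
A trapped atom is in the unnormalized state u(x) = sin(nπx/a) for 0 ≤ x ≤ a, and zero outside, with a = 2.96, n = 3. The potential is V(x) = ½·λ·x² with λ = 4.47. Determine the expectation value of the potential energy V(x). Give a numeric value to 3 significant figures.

⟨V⟩ = ∫ V(x)·|u|² dx / ∫|u|² dx.
With sin²θ = (1 − cos2θ)/2 on 0 ≤ x ≤ a: ∫sin²(nπx/a) dx = a/2, ∫x·sin²(nπx/a) dx = a²/4, ∫x²·sin²(nπx/a) dx = a³·(1/6 − 1/(4n²π²)); higher powers xᵏ the same way, integrating xᵏ·cos(2nπx/a) by parts.
State is unnormalized: ∫|u|² dx = 1.4800, and ∫u*·V(x)·u dx = 9.4974, so ⟨V⟩ = 9.4974 / 1.4800.
⟨V⟩ = 6.4172.

6.42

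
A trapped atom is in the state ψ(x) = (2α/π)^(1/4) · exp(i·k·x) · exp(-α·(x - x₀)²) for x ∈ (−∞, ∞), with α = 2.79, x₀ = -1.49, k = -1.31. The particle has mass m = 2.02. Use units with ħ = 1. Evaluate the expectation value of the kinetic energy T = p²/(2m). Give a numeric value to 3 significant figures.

1.12

T = −(ħ²/2m) d²/dx², so ⟨T⟩ = −(ħ²/2m) ∫ ψ*·ψ'' dx; with m = 2.02.
Gaussian moments (u = x − x₀): ∫u^(2j)·e^(−2αu²) du = (2j−1)!!/(4α)^j · √(π/(2α)), odd powers integrate to 0; here √(π/(2α)) = 0.75034. Derivatives: ψ′ = (ik − 2αu)·ψ, ψ″ = ((ik − 2αu)² − 2α)·ψ; the odd-in-u pieces drop out.
⟨T⟩ = 1.1154.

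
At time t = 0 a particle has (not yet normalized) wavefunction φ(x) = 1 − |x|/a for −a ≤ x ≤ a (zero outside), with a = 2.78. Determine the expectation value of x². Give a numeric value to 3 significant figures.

⟨x²⟩ = ∫ x²·|φ|² dx / ∫|φ|² dx (integrals over the domain).
φ is even, so ∫ over [−a, a] = 2∫₀ᵃ with φ = 1 − x/a there: ∫₀ᵃ (1 − x/a)² dx = a/3, ∫₀ᵃ x²(1 − x/a)² dx = a³/30, ∫₀ᵃ x⁴(1 − x/a)² dx = a⁵/105.
State is unnormalized: ∫|φ|² dx = 1.8533, and ∫φ*·x²·φ dx = 1.4323, so ⟨x²⟩ = 1.4323 / 1.8533.
⟨x²⟩ = 0.77284.

0.773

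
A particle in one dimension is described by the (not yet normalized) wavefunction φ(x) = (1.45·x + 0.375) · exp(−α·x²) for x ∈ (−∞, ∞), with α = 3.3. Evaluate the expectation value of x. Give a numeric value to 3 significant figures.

0.275

⟨x⟩ = ∫ x·|φ|² dx / ∫|φ|² dx (integrals over the domain).
Expand each integrand as polynomial × e^(−2αx²) and use ∫x^(2j)·e^(−2αx²) dx = (2j−1)!!/(4α)^j · √(π/(2α)), odd powers → 0; here √(π/(2α)) = 0.68993.
State is unnormalized: ∫|φ|² dx = 0.20691, and ∫φ*·x·φ dx = 0.056841, so ⟨x⟩ = 0.056841 / 0.20691.
⟨x⟩ = 0.27471.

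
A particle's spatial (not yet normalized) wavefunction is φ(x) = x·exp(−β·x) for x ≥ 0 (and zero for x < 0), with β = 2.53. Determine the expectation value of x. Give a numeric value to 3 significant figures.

⟨x⟩ = ∫ x·|φ|² dx / ∫|φ|² dx (integrals over the domain).
Every integrand reduces to terms xʲ·e^(−2βx) on [0, ∞); use ∫₀^∞ xʲ·e^(−2βx) dx = j!/(2β)^(j+1).
State is unnormalized: ∫|φ|² dx = 0.015438, and ∫φ*·x·φ dx = 0.0091527, so ⟨x⟩ = 0.0091527 / 0.015438.
⟨x⟩ = 0.59289.

0.593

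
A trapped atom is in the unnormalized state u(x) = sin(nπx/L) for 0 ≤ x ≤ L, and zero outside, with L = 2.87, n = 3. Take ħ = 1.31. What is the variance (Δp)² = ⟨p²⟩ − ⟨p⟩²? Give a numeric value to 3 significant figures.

18.5

Compute ⟨p⟩ and ⟨p²⟩ separately; (Δp)² = ⟨p²⟩ − ⟨p⟩².
d/dx sin(nπx/L) = (nπ/L)·cos(nπx/L) and d²/dx² sin(nπx/L) = −(nπ/L)²·sin(nπx/L); on 0 ≤ x ≤ L, ∫sin²(nπx/L) dx = L/2 and ∫sin(nπx/L)·cos(nπx/L) dx = 0.
Normalization: ∫|u|² dx = 1.4350.
⟨p⟩ = 0.0000 and ⟨p²⟩ = 18.506.
(Δp)² = 18.506 − (0.0000)² = 18.506.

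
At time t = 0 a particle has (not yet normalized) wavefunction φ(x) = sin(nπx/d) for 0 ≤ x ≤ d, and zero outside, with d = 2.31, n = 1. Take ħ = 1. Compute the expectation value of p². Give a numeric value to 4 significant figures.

p² φ = −ħ² d²φ/dx²; ⟨p²⟩ = −ħ² ∫ φ*·φ'' dx / ∫|φ|² dx.
d/dx sin(nπx/d) = (nπ/d)·cos(nπx/d) and d²/dx² sin(nπx/d) = −(nπ/d)²·sin(nπx/d); on 0 ≤ x ≤ d, ∫sin²(nπx/d) dx = d/2 and ∫sin(nπx/d)·cos(nπx/d) dx = 0.
State is unnormalized: ∫|φ|² dx = 1.1550, and ∫φ*·(−ħ² φ'') dx = 2.1363, so ⟨p²⟩ = 2.1363 / 1.1550.
⟨p²⟩ = 1.8496.

1.850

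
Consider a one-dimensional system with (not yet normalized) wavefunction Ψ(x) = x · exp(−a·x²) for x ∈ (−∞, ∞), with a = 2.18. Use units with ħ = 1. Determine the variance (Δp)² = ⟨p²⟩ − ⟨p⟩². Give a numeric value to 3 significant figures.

6.54

Compute ⟨p⟩ and ⟨p²⟩ separately; (Δp)² = ⟨p²⟩ − ⟨p⟩².
Expand each integrand as polynomial × e^(−2ax²) and use ∫x^(2j)·e^(−2ax²) dx = (2j−1)!!/(4a)^j · √(π/(2a)), odd powers → 0; here √(π/(2a)) = 0.84885. Differentiate with the product rule, d/dx e^(−ax²) = −2ax·e^(−ax²).
Normalization: ∫|Ψ|² dx = 0.097345.
⟨p⟩ = 0.0000 and ⟨p²⟩ = 6.5400.
(Δp)² = 6.5400 − (0.0000)² = 6.5400.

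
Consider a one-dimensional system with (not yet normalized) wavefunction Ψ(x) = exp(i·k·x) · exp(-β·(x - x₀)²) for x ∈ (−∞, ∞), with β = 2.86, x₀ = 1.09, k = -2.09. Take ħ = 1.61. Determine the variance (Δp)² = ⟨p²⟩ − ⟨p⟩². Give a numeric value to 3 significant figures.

Compute ⟨p⟩ and ⟨p²⟩ separately; (Δp)² = ⟨p²⟩ − ⟨p⟩².
Gaussian moments (u = x − x₀): ∫u^(2j)·e^(−2βu²) du = (2j−1)!!/(4β)^j · √(π/(2β)), odd powers integrate to 0; here √(π/(2β)) = 0.74110. Derivatives: Ψ′ = (ik − 2βu)·Ψ, Ψ″ = ((ik − 2βu)² − 2β)·Ψ; the odd-in-u pieces drop out.
Normalization: ∫|Ψ|² dx = 0.74110.
⟨p⟩ = -3.3649 and ⟨p²⟩ = 18.736.
(Δp)² = 18.736 − (-3.3649)² = 7.4134.

7.41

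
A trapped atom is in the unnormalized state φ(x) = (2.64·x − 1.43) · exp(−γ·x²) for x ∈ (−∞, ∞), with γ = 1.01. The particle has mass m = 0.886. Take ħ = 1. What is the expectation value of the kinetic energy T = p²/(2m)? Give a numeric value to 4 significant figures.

1.092

T = −(ħ²/2m) d²/dx², so ⟨T⟩ = −(ħ²/2m) ∫ φ*·φ'' dx / ∫|φ|² dx; with m = 0.886.
Expand each integrand as polynomial × e^(−2γx²) and use ∫x^(2j)·e^(−2γx²) dx = (2j−1)!!/(4γ)^j · √(π/(2γ)), odd powers → 0; here √(π/(2γ)) = 1.2471. Differentiate with the product rule, d/dx e^(−γx²) = −2γx·e^(−γx²).
State is unnormalized: ∫|φ|² dx = 4.7016, and ∫φ*·(−ħ²/2m · φ'') dx = 5.1323, so ⟨T⟩ = 5.1323 / 4.7016.
⟨T⟩ = 1.0916.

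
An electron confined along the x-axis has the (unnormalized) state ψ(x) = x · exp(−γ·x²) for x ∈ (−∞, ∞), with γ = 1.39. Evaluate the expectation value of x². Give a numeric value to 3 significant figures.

⟨x²⟩ = ∫ x²·|ψ|² dx / ∫|ψ|² dx (integrals over the domain).
Expand each integrand as polynomial × e^(−2γx²) and use ∫x^(2j)·e^(−2γx²) dx = (2j−1)!!/(4γ)^j · √(π/(2γ)), odd powers → 0; here √(π/(2γ)) = 1.0630.
State is unnormalized: ∫|ψ|² dx = 0.19120, and ∫ψ*·x²·ψ dx = 0.10316, so ⟨x²⟩ = 0.10316 / 0.19120.
⟨x²⟩ = 0.53957.

0.540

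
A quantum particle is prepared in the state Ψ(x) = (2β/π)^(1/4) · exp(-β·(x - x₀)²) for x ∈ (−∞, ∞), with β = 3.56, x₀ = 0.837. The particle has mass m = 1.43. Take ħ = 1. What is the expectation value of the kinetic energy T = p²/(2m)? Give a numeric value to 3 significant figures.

1.24

T = −(ħ²/2m) d²/dx², so ⟨T⟩ = −(ħ²/2m) ∫ Ψ*·Ψ'' dx; with m = 1.43.
Gaussian moments (u = x − x₀): ∫u^(2j)·e^(−2βu²) du = (2j−1)!!/(4β)^j · √(π/(2β)), odd powers integrate to 0; here √(π/(2β)) = 0.66426. Derivatives: d/dx e^(−βu²) = −2βu·e^(−βu²), d²/dx² e^(−βu²) = (4β²u² − 2β)·e^(−βu²).
⟨T⟩ = 1.2448.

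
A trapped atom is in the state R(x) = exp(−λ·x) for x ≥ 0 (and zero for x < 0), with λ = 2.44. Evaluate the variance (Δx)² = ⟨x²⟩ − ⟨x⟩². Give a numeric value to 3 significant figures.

Compute ⟨x⟩ and ⟨x²⟩ separately, then (Δx)² = ⟨x²⟩ − ⟨x⟩².
Every integrand reduces to terms xʲ·e^(−2λx) on [0, ∞); use ∫₀^∞ xʲ·e^(−2λx) dx = j!/(2λ)^(j+1).
Normalization: ∫|R|² dx = 0.20492.
⟨x⟩ = 0.20492 and ⟨x²⟩ = 0.083983.
(Δx)² = 0.083983 − (0.20492)² = 0.041991.

0.0420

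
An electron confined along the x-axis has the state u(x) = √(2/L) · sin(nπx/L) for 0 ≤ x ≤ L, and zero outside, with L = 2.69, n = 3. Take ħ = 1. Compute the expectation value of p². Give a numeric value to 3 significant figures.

12.3

p² u = −ħ² d²u/dx²; ⟨p²⟩ = −ħ² ∫ u*·u'' dx.
d/dx sin(nπx/L) = (nπ/L)·cos(nπx/L) and d²/dx² sin(nπx/L) = −(nπ/L)²·sin(nπx/L); on 0 ≤ x ≤ L, ∫sin²(nπx/L) dx = L/2 and ∫sin(nπx/L)·cos(nπx/L) dx = 0.
⟨p²⟩ = 12.275.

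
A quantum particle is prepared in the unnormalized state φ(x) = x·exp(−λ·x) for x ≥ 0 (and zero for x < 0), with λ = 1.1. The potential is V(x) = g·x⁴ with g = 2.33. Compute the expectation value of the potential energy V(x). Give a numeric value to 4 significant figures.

35.81

⟨V⟩ = ∫ V(x)·|φ|² dx / ∫|φ|² dx.
Every integrand reduces to terms xʲ·e^(−2λx) on [0, ∞); use ∫₀^∞ xʲ·e^(−2λx) dx = j!/(2λ)^(j+1).
State is unnormalized: ∫|φ|² dx = 0.18783, and ∫φ*·V(x)·φ dx = 6.7256, so ⟨V⟩ = 6.7256 / 0.18783.
⟨V⟩ = 35.807.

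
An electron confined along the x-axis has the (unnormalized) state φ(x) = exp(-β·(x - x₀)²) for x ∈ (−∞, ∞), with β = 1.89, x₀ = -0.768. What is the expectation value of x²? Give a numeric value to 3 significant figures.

⟨x²⟩ = ∫ x²·|φ|² dx / ∫|φ|² dx (integrals over the domain).
Gaussian moments (u = x − x₀): ∫u^(2j)·e^(−2βu²) du = (2j−1)!!/(4β)^j · √(π/(2β)), odd powers integrate to 0; here √(π/(2β)) = 0.91165.
State is unnormalized: ∫|φ|² dx = 0.91165, and ∫φ*·x²·φ dx = 0.65830, so ⟨x²⟩ = 0.65830 / 0.91165.
⟨x²⟩ = 0.72210.

0.722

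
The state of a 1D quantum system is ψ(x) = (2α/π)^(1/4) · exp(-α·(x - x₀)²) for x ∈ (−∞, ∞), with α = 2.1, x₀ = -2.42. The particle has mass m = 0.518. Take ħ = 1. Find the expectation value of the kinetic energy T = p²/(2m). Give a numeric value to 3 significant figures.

T = −(ħ²/2m) d²/dx², so ⟨T⟩ = −(ħ²/2m) ∫ ψ*·ψ'' dx; with m = 0.518.
Gaussian moments (u = x − x₀): ∫u^(2j)·e^(−2αu²) du = (2j−1)!!/(4α)^j · √(π/(2α)), odd powers integrate to 0; here √(π/(2α)) = 0.86487. Derivatives: d/dx e^(−αu²) = −2αu·e^(−αu²), d²/dx² e^(−αu²) = (4α²u² − 2α)·e^(−αu²).
⟨T⟩ = 2.0270.

2.03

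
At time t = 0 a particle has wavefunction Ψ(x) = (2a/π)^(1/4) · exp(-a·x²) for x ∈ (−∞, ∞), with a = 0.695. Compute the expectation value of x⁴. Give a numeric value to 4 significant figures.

⟨x⁴⟩ = ∫ x⁴·|Ψ|² dx (integrals over the domain).
Gaussian moments: ∫x^(2j)·e^(−2ax²) dx = (2j−1)!!/(4a)^j · √(π/(2a)), odd powers integrate to 0; here √(π/(2a)) = 1.5034.
⟨x⁴⟩ = 0.38818.

0.3882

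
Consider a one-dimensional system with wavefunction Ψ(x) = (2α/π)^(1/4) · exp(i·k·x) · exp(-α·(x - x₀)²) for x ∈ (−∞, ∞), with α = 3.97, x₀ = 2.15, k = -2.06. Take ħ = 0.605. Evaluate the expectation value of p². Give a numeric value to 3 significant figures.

3.01

p² Ψ = −ħ² d²Ψ/dx²; ⟨p²⟩ = −ħ² ∫ Ψ*·Ψ'' dx.
Gaussian moments (u = x − x₀): ∫u^(2j)·e^(−2αu²) du = (2j−1)!!/(4α)^j · √(π/(2α)), odd powers integrate to 0; here √(π/(2α)) = 0.62902. Derivatives: Ψ′ = (ik − 2αu)·Ψ, Ψ″ = ((ik − 2αu)² − 2α)·Ψ; the odd-in-u pieces drop out.
⟨p²⟩ = 3.0064.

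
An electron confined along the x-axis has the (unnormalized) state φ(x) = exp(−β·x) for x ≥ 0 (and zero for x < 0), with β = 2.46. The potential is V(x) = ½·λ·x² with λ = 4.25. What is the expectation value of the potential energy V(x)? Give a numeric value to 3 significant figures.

⟨V⟩ = ∫ V(x)·|φ|² dx / ∫|φ|² dx.
Every integrand reduces to terms xʲ·e^(−2βx) on [0, ∞); use ∫₀^∞ xʲ·e^(−2βx) dx = j!/(2β)^(j+1).
State is unnormalized: ∫|φ|² dx = 0.20325, and ∫φ*·V(x)·φ dx = 0.035686, so ⟨V⟩ = 0.035686 / 0.20325.
⟨V⟩ = 0.17557.

0.176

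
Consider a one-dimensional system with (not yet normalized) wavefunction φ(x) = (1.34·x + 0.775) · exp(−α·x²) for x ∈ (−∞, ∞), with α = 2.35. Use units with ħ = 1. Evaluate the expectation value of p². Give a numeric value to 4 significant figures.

p² φ = −ħ² d²φ/dx²; ⟨p²⟩ = −ħ² ∫ φ*·φ'' dx / ∫|φ|² dx.
Expand each integrand as polynomial × e^(−2αx²) and use ∫x^(2j)·e^(−2αx²) dx = (2j−1)!!/(4α)^j · √(π/(2α)), odd powers → 0; here √(π/(2α)) = 0.81757. Differentiate with the product rule, d/dx e^(−αx²) = −2αx·e^(−αx²).
State is unnormalized: ∫|φ|² dx = 0.64723, and ∫φ*·(−ħ² φ'') dx = 2.2550, so ⟨p²⟩ = 2.2550 / 0.64723.
⟨p²⟩ = 3.4841.

3.484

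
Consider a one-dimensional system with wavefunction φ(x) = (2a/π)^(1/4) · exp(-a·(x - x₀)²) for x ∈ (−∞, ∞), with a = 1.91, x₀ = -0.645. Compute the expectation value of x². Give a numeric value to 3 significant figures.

⟨x²⟩ = ∫ x²·|φ|² dx (integrals over the domain).
Gaussian moments (u = x − x₀): ∫u^(2j)·e^(−2au²) du = (2j−1)!!/(4a)^j · √(π/(2a)), odd powers integrate to 0; here √(π/(2a)) = 0.90687.
⟨x²⟩ = 0.54692.

0.547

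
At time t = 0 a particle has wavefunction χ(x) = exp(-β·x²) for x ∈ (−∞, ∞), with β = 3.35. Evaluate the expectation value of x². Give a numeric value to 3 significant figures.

⟨x²⟩ = ∫ x²·|χ|² dx / ∫|χ|² dx (integrals over the domain).
Gaussian moments: ∫x^(2j)·e^(−2βx²) dx = (2j−1)!!/(4β)^j · √(π/(2β)), odd powers integrate to 0; here √(π/(2β)) = 0.68476.
State is unnormalized: ∫|χ|² dx = 0.68476, and ∫χ*·x²·χ dx = 0.051101, so ⟨x²⟩ = 0.051101 / 0.68476.
⟨x²⟩ = 0.074627.

0.0746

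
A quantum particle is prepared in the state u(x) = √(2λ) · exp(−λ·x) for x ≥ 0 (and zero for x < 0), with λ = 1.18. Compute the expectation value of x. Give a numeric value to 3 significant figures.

⟨x⟩ = ∫ x·|u|² dx (integrals over the domain).
Every integrand reduces to terms xʲ·e^(−2λx) on [0, ∞); use ∫₀^∞ xʲ·e^(−2λx) dx = j!/(2λ)^(j+1).
⟨x⟩ = 0.42373.

0.424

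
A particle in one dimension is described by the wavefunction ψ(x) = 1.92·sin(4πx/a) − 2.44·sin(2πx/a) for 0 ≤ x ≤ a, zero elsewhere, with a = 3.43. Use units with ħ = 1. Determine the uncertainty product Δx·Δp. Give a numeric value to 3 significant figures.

Δx = √(⟨x²⟩−⟨x⟩²), Δp = √(⟨p²⟩−⟨p⟩²).
On 0 ≤ x ≤ a (j ≠ l): ∫sin²(jπx/a) dx = a/2, ∫sin(jπx/a)·sin(lπx/a) dx = 0; diagonal moments ∫x·sin²(jπx/a) dx = a²/4, ∫x²·sin²(jπx/a) dx = a³·(1/6 − 1/(4j²π²)); cross terms ∫x·sin(jπx/a)·sin(lπx/a) dx = 0 for j + l even and −4jla²/(π²(j² − l²)²) for j + l odd, ∫x²·sin(jπx/a)·sin(lπx/a) dx = (−1)^(j+l)·4jla³/(π²(j² − l²)²); higher powers the same way via product-to-sum and parts. d²/dx² sin(jπx/a) = −(jπ/a)²·sin(jπx/a); on 0 ≤ x ≤ a, ∫sin²(jπx/a) dx = a/2 and ∫sin(jπx/a)·sin(lπx/a) dx = 0 for j ≠ l, so only diagonal terms survive in ∫|ψ|² and ∫ψ·ψ″; ∫ψ·ψ′ dx = [ψ²/2] between the walls = 0.
Normalization: ∫|ψ|² dx = 16.533.
⟨x⟩ = 1.7150, ⟨x²⟩ = 3.3004 ⇒ Δx = 0.59934.
⟨p⟩ = 0.0000, ⟨p²⟩ = 7.2052 ⇒ Δp = 2.6843.
Δx·Δp = 1.6088.

1.61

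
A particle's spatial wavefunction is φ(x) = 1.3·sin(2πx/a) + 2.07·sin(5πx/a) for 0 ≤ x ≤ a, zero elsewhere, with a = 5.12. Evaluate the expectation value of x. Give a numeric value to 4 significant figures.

⟨x⟩ = ∫ x·|φ|² dx / ∫|φ|² dx (integrals over the domain).
On 0 ≤ x ≤ a (j ≠ l): ∫sin²(jπx/a) dx = a/2, ∫sin(jπx/a)·sin(lπx/a) dx = 0; diagonal moments ∫x·sin²(jπx/a) dx = a²/4, ∫x²·sin²(jπx/a) dx = a³·(1/6 − 1/(4j²π²)); cross terms ∫x·sin(jπx/a)·sin(lπx/a) dx = 0 for j + l even and −4jla²/(π²(j² − l²)²) for j + l odd, ∫x²·sin(jπx/a)·sin(lπx/a) dx = (−1)^(j+l)·4jla³/(π²(j² − l²)²); higher powers the same way via product-to-sum and parts.
State is unnormalized: ∫|φ|² dx = 15.296, and ∫φ*·x·φ dx = 37.861, so ⟨x⟩ = 37.861 / 15.296.
⟨x⟩ = 2.4752.

2.475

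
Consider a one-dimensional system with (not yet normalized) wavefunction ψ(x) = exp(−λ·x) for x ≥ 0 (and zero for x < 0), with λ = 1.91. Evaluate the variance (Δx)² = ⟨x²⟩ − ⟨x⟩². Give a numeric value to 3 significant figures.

Compute ⟨x⟩ and ⟨x²⟩ separately, then (Δx)² = ⟨x²⟩ − ⟨x⟩².
Every integrand reduces to terms xʲ·e^(−2λx) on [0, ∞); use ∫₀^∞ xʲ·e^(−2λx) dx = j!/(2λ)^(j+1).
Normalization: ∫|ψ|² dx = 0.26178.
⟨x⟩ = 0.26178 and ⟨x²⟩ = 0.13706.
(Δx)² = 0.13706 − (0.26178)² = 0.068529.

0.0685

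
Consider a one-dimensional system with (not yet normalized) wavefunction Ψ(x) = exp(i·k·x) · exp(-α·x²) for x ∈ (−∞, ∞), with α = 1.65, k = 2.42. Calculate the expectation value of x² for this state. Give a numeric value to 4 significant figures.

0.1515

⟨x²⟩ = ∫ x²·|Ψ|² dx / ∫|Ψ|² dx (integrals over the domain).
Gaussian moments: ∫x^(2j)·e^(−2αx²) dx = (2j−1)!!/(4α)^j · √(π/(2α)), odd powers integrate to 0; here √(π/(2α)) = 0.97570.
State is unnormalized: ∫|Ψ|² dx = 0.97570, and ∫Ψ*·x²·Ψ dx = 0.14783, so ⟨x²⟩ = 0.14783 / 0.97570.
⟨x²⟩ = 0.15152.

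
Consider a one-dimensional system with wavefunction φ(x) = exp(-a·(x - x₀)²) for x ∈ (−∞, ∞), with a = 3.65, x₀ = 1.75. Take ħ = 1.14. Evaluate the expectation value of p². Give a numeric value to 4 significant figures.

4.744

p² φ = −ħ² d²φ/dx²; ⟨p²⟩ = −ħ² ∫ φ*·φ'' dx / ∫|φ|² dx.
Gaussian moments (u = x − x₀): ∫u^(2j)·e^(−2au²) du = (2j−1)!!/(4a)^j · √(π/(2a)), odd powers integrate to 0; here √(π/(2a)) = 0.65601. Derivatives: d/dx e^(−au²) = −2au·e^(−au²), d²/dx² e^(−au²) = (4a²u² − 2a)·e^(−au²).
State is unnormalized: ∫|φ|² dx = 0.65601, and ∫φ*·(−ħ² φ'') dx = 3.1118, so ⟨p²⟩ = 3.1118 / 0.65601.
⟨p²⟩ = 4.7435.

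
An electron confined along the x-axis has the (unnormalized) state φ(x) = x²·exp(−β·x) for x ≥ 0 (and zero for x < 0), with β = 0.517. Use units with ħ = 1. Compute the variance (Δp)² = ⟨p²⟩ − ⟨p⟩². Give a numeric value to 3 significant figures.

Compute ⟨p⟩ and ⟨p²⟩ separately; (Δp)² = ⟨p²⟩ − ⟨p⟩².
Differentiate x²·exp(−β·x) with the product rule; every integrand then reduces to terms xʲ·e^(−2βx) on [0, ∞), with ∫₀^∞ xʲ·e^(−2βx) dx = j!/(2β)^(j+1).
Normalization: ∫|φ|² dx = 20.305.
⟨p⟩ = 0.0000 and ⟨p²⟩ = 0.089096.
(Δp)² = 0.089096 − (0.0000)² = 0.089096.

0.0891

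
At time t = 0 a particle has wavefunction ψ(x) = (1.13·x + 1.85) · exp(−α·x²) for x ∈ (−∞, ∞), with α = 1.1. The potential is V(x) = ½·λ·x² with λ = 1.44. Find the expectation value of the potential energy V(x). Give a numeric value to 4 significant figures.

⟨V⟩ = ∫ V(x)·|ψ|² dx / ∫|ψ|² dx.
Expand each integrand as polynomial × e^(−2αx²) and use ∫x^(2j)·e^(−2αx²) dx = (2j−1)!!/(4α)^j · √(π/(2α)), odd powers → 0; here √(π/(2α)) = 1.1950.
State is unnormalized: ∫|ψ|² dx = 4.4366, and ∫ψ*·V(x)·ψ dx = 0.83949, so ⟨V⟩ = 0.83949 / 4.4366.
⟨V⟩ = 0.18922.

0.1892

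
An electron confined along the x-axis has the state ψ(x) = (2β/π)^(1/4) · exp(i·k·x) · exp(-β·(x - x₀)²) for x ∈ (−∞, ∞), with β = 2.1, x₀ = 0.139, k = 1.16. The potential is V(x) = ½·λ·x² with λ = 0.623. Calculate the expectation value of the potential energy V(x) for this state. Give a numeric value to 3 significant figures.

0.0431

⟨V⟩ = ∫ V(x)·|ψ|² dx.
Gaussian moments (u = x − x₀): ∫u^(2j)·e^(−2βu²) du = (2j−1)!!/(4β)^j · √(π/(2β)), odd powers integrate to 0; here √(π/(2β)) = 0.86487.
⟨V⟩ = 0.043102.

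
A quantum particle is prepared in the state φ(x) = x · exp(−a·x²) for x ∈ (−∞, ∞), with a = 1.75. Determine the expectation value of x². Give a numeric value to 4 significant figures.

0.4286

⟨x²⟩ = ∫ x²·|φ|² dx / ∫|φ|² dx (integrals over the domain).
Expand each integrand as polynomial × e^(−2ax²) and use ∫x^(2j)·e^(−2ax²) dx = (2j−1)!!/(4a)^j · √(π/(2a)), odd powers → 0; here √(π/(2a)) = 0.94742.
State is unnormalized: ∫|φ|² dx = 0.13535, and ∫φ*·x²·φ dx = 0.058005, so ⟨x²⟩ = 0.058005 / 0.13535.
⟨x²⟩ = 0.42857.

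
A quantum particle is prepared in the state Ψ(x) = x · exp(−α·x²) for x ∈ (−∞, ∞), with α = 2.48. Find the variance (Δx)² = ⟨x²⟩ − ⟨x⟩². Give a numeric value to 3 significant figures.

Compute ⟨x⟩ and ⟨x²⟩ separately, then (Δx)² = ⟨x²⟩ − ⟨x⟩².
Expand each integrand as polynomial × e^(−2αx²) and use ∫x^(2j)·e^(−2αx²) dx = (2j−1)!!/(4α)^j · √(π/(2α)), odd powers → 0; here √(π/(2α)) = 0.79586.
Normalization: ∫|Ψ|² dx = 0.080227.
⟨x⟩ = 0.0000 and ⟨x²⟩ = 0.30242.
(Δx)² = 0.30242 − (0.0000)² = 0.30242.

0.302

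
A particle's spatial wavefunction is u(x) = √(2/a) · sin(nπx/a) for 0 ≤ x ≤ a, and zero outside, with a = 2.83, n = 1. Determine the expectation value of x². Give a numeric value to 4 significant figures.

2.264

⟨x²⟩ = ∫ x²·|u|² dx (integrals over the domain).
With sin²θ = (1 − cos2θ)/2 on 0 ≤ x ≤ a: ∫sin²(nπx/a) dx = a/2, ∫x·sin²(nπx/a) dx = a²/4, ∫x²·sin²(nπx/a) dx = a³·(1/6 − 1/(4n²π²)); higher powers xᵏ the same way, integrating xᵏ·cos(2nπx/a) by parts.
⟨x²⟩ = 2.2639.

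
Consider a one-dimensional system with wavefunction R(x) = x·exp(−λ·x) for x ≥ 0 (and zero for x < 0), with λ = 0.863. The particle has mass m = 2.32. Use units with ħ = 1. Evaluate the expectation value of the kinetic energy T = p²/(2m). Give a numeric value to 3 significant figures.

0.161

T = −(ħ²/2m) d²/dx², so ⟨T⟩ = −(ħ²/2m) ∫ R*·R'' dx / ∫|R|² dx; with m = 2.32.
Differentiate x·exp(−λ·x) with the product rule; every integrand then reduces to terms xʲ·e^(−2λx) on [0, ∞), with ∫₀^∞ xʲ·e^(−2λx) dx = j!/(2λ)^(j+1).
State is unnormalized: ∫|R|² dx = 0.38896, and ∫R*·(−ħ²/2m · R'') dx = 0.062433, so ⟨T⟩ = 0.062433 / 0.38896.
⟨T⟩ = 0.16051.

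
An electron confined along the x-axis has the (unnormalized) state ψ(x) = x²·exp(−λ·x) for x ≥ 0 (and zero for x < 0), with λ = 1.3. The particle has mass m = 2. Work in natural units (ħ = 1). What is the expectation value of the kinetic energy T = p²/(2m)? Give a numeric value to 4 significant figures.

T = −(ħ²/2m) d²/dx², so ⟨T⟩ = −(ħ²/2m) ∫ ψ*·ψ'' dx / ∫|ψ|² dx; with m = 2.
Differentiate x²·exp(−λ·x) with the product rule; every integrand then reduces to terms xʲ·e^(−2λx) on [0, ∞), with ∫₀^∞ xʲ·e^(−2λx) dx = j!/(2λ)^(j+1).
State is unnormalized: ∫|ψ|² dx = 0.20200, and ∫ψ*·(−ħ²/2m · ψ'') dx = 0.028448, so ⟨T⟩ = 0.028448 / 0.20200.
⟨T⟩ = 0.14083.

0.1408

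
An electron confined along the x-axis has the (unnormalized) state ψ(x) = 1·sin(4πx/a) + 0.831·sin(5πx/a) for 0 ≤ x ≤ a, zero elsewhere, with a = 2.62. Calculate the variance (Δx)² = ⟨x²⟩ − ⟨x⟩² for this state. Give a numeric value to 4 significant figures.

0.2877

Compute ⟨x⟩ and ⟨x²⟩ separately, then (Δx)² = ⟨x²⟩ − ⟨x⟩².
On 0 ≤ x ≤ a (j ≠ l): ∫sin²(jπx/a) dx = a/2, ∫sin(jπx/a)·sin(lπx/a) dx = 0; diagonal moments ∫x·sin²(jπx/a) dx = a²/4, ∫x²·sin²(jπx/a) dx = a³·(1/6 − 1/(4j²π²)); cross terms ∫x·sin(jπx/a)·sin(lπx/a) dx = 0 for j + l even and −4jla²/(π²(j² − l²)²) for j + l odd, ∫x²·sin(jπx/a)·sin(lπx/a) dx = (−1)^(j+l)·4jla³/(π²(j² − l²)²); higher powers the same way via product-to-sum and parts.
Normalization: ∫|ψ|² dx = 2.2146.
⟨x⟩ = 0.79449 and ⟨x²⟩ = 0.91896.
(Δx)² = 0.91896 − (0.79449)² = 0.28774.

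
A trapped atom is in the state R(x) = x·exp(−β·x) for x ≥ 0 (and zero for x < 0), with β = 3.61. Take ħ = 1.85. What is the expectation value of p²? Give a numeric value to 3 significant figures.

44.6

p² R = −ħ² d²R/dx²; ⟨p²⟩ = −ħ² ∫ R*·R'' dx / ∫|R|² dx.
Differentiate x·exp(−β·x) with the product rule; every integrand then reduces to terms xʲ·e^(−2βx) on [0, ∞), with ∫₀^∞ xʲ·e^(−2βx) dx = j!/(2β)^(j+1).
State is unnormalized: ∫|R|² dx = 0.0053140, and ∫R*·(−ħ² R'') dx = 0.23702, so ⟨p²⟩ = 0.23702 / 0.0053140.
⟨p²⟩ = 44.602.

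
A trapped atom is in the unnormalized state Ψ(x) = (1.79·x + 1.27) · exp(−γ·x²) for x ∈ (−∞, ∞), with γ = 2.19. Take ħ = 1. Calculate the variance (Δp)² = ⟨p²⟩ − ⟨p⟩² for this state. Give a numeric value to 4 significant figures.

3.000

Compute ⟨p⟩ and ⟨p²⟩ separately; (Δp)² = ⟨p²⟩ − ⟨p⟩².
Expand each integrand as polynomial × e^(−2γx²) and use ∫x^(2j)·e^(−2γx²) dx = (2j−1)!!/(4γ)^j · √(π/(2γ)), odd powers → 0; here √(π/(2γ)) = 0.84691. Differentiate with the product rule, d/dx e^(−γx²) = −2γx·e^(−γx²).
Normalization: ∫|Ψ|² dx = 1.6758.
⟨p⟩ = 0.0000 and ⟨p²⟩ = 2.9997.
(Δp)² = 2.9997 − (0.0000)² = 2.9997.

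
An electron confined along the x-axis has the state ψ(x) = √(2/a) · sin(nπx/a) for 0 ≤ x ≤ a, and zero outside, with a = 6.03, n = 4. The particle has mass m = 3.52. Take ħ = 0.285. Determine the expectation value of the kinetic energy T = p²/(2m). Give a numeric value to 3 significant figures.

T = −(ħ²/2m) d²/dx², so ⟨T⟩ = −(ħ²/2m) ∫ ψ*·ψ'' dx; with m = 3.52.
d/dx sin(nπx/a) = (nπ/a)·cos(nπx/a) and d²/dx² sin(nπx/a) = −(nπ/a)²·sin(nπx/a); on 0 ≤ x ≤ a, ∫sin²(nπx/a) dx = a/2 and ∫sin(nπx/a)·cos(nπx/a) dx = 0.
⟨T⟩ = 0.050107.

0.0501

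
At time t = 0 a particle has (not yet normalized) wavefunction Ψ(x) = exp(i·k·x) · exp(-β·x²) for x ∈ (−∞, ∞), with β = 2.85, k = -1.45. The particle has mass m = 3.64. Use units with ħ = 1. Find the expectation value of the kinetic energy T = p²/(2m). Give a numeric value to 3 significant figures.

T = −(ħ²/2m) d²/dx², so ⟨T⟩ = −(ħ²/2m) ∫ Ψ*·Ψ'' dx / ∫|Ψ|² dx; with m = 3.64.
Gaussian moments: ∫x^(2j)·e^(−2βx²) dx = (2j−1)!!/(4β)^j · √(π/(2β)), odd powers integrate to 0; here √(π/(2β)) = 0.74240. Derivatives: Ψ′ = (ik − 2βx)·Ψ, Ψ″ = ((ik − 2βx)² − 2β)·Ψ; the odd-in-x pieces drop out.
State is unnormalized: ∫|Ψ|² dx = 0.74240, and ∫Ψ*·(−ħ²/2m · Ψ'') dx = 0.50505, so ⟨T⟩ = 0.50505 / 0.74240.
⟨T⟩ = 0.68029.

0.680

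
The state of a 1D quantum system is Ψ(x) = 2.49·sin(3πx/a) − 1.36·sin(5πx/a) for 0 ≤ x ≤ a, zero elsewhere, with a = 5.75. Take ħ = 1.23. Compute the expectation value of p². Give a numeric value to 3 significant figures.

p² Ψ = −ħ² d²Ψ/dx²; ⟨p²⟩ = −ħ² ∫ Ψ*·Ψ'' dx / ∫|Ψ|² dx.
d²/dx² sin(jπx/a) = −(jπ/a)²·sin(jπx/a); on 0 ≤ x ≤ a, ∫sin²(jπx/a) dx = a/2 and ∫sin(jπx/a)·sin(lπx/a) dx = 0 for j ≠ l, so only diagonal terms survive in ∫|Ψ|² and ∫Ψ·Ψ″; ∫Ψ·Ψ′ dx = [Ψ²/2] between the walls = 0.
State is unnormalized: ∫|Ψ|² dx = 23.143, and ∫Ψ*·(−ħ² Ψ'') dx = 132.49, so ⟨p²⟩ = 132.49 / 23.143.
⟨p²⟩ = 5.7249.

5.72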